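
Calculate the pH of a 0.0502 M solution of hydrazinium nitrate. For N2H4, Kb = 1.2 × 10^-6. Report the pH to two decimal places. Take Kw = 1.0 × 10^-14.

pH = 4.69

N2H5+ is the conjugate acid of the weak base N2H4.
Ka = Kw/Kb = 1.0×10^-14 / 1.2 × 10^-6 = 8.33 × 10^-9
From the ICE table, Ka = [H+]²/(0.0502 − [H+]) = 8.33 × 10^-9.
Neglecting [H+] in the denominator: [H+] = √(8.33 × 10^-9 × 0.0502) = 2.04 × 10^-5 M
Check: 0.041% ionized — well under 5%, approximation valid.
pH = −log[H+] = −log(2.04 × 10^-5) = 4.69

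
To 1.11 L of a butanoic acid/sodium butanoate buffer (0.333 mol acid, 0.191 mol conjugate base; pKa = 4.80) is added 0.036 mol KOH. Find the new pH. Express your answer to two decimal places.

After neutralization: n(CH3(CH2)2COOH) = 0.297 mol, n(CH3(CH2)2COO-) = 0.227 mol.
pH = pKa + log([A⁻]/[HA]) = 4.80 + log(0.227/0.297) = 4.80 -0.117

pH = 4.68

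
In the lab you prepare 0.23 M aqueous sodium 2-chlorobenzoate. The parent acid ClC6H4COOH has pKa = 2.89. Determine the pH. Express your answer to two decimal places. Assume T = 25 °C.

ClC6H4COO- is the conjugate base of the weak acid ClC6H4COOH.
Ka = 10^(−2.89) = 1.29 × 10^-3
Kb = Kw/Ka = 1.0×10^-14 / 1.29 × 10^-3 = 7.75 × 10^-12
Kb = x²/(0.23 − x) = 7.75 × 10^-12
Neglecting x in the denominator: x = √(7.75 × 10^-12 × 0.23) = 1.34 × 10^-6 M
pOH = −log(1.34 × 10^-6) = 5.87; pH = 14.00 − 5.87 = 8.13

pH = 8.13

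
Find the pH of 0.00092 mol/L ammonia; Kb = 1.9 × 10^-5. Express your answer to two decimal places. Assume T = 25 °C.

NH3 + H2O ⇌ NH4+ + OH-
Kb = x²/(0.00092 − x) = 1.9 × 10^-5
The 5% rule fails; solving x² + Kb·x − Kb·C₀ = 0 exactly:
x = (−Kb + √(Kb² + 4·Kb·C₀))/2 = 1.23 × 10^-4 M
pOH = −log(1.23 × 10^-4) = 3.91; pH = 14.00 − 3.91 = 10.09

pH = 10.09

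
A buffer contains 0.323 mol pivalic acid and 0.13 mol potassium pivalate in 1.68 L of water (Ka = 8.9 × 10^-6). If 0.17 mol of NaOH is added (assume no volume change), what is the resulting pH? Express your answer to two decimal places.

After neutralization: n((CH3)3CCOOH) = 0.153 mol, n((CH3)3CCOO-) = 0.3 mol.
pKa = −log(8.9 × 10^-6) = 5.051
pH = pKa + log([A⁻]/[HA]) = 5.051 + log(0.3/0.153) = 5.051 +0.292

pH = 5.34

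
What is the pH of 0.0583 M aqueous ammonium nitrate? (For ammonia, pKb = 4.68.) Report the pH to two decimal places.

pH = 5.28

NH4+ is the conjugate acid of the weak base NH3.
Kb = 10^(−4.68) = 2.09 × 10^-5
Ka = Kw/Kb = 1.0×10^-14 / 2.09 × 10^-5 = 4.78 × 10^-10
Ka = x²/(0.0583 − x) = 4.78 × 10^-10
Neglecting x in the denominator: x = √(4.78 × 10^-10 × 0.0583) = 5.28 × 10^-6 M
Check: 0.0091% ionized — well under 5%, approximation valid.
pH = −log[H+] = −log(5.28 × 10^-6) = 5.28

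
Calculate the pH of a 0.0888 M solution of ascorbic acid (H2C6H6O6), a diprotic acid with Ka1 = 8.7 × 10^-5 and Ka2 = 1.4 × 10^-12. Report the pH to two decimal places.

pH = 2.56

Ka1 ≫ Ka2, so treat the first dissociation as the only significant source of H+.
Ka1 = x²/(0.0888 − x) = 8.7 × 10^-5
x ≈ √(8.7 × 10^-5 × 0.0888) = 2.78 × 10^-3 M
pH = −log(2.78 × 10^-3) = 2.56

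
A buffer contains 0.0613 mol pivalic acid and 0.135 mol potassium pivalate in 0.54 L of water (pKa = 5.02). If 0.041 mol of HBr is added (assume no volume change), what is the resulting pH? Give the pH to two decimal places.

After neutralization: n((CH3)3CCOOH) = 0.102 mol, n((CH3)3CCOO-) = 0.094 mol.
Henderson–Hasselbalch with mole ratio 0.094/0.102: pH = 5.02 + (-0.035)

pH = 4.98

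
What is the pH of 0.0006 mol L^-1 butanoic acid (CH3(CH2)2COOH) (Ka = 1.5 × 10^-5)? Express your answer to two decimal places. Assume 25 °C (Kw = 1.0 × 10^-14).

pH = 4.06

CH3(CH2)2COOH ⇌ CH3(CH2)2COO- + H+
Let x = [H+] at equilibrium. Ka = x²/(0.0006 − x).
x is not negligible relative to C₀; solve x² + 1.5e-05·x − 9e-09 = 0.
x = (−Ka + √(Ka² + 4·Ka·C₀))/2 = 8.77 × 10^-5 M
pH = −log[H+] = −log(8.77 × 10^-5) = 4.06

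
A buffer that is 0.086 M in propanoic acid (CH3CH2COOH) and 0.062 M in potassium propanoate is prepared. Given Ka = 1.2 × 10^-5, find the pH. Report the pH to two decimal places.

pH = 4.78

pKa = −log(1.2 × 10^-5) = 4.921
pH = pKa + log([A⁻]/[HA]) = 4.921 + log(0.062/0.086)
pH = 4.921 + (-0.142) = 4.78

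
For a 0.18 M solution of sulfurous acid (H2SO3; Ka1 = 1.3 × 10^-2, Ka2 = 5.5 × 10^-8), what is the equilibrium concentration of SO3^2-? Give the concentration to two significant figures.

5.5 × 10^-8 M

First ionization gives [H+] ≈ [HSO3-] = 4.23 × 10^-2 M.
Second step: Ka2 = [H+][SO3^2-]/[HSO3-] ≈ [SO3^2-] (since [H+] ≈ [HSO3-]).
So [SO3^2-] ≈ Ka2.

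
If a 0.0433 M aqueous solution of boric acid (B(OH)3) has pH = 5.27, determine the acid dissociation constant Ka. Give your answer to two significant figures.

Ka = 6.7 × 10^-10

[H+] = 10^(-5.27) = 5.37 × 10^-6 M
At equilibrium [HA] = 0.0433 − 5.37 × 10^-6 = 4.33 × 10^-2 M
Ka = [H+][A-]/[HA] = (5.37 × 10^-6)² / 4.33 × 10^-2 = 6.7 × 10^-10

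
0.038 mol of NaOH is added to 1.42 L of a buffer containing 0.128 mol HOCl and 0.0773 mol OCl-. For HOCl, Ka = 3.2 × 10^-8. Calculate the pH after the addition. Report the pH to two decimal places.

After neutralization: n(HOCl) = 0.09 mol, n(OCl-) = 0.115 mol.
pKa = −log(3.2 × 10^-8) = 7.495
pH = pKa + log([A⁻]/[HA]) = 7.495 + log(0.115/0.09) = 7.495 +0.106

pH = 7.60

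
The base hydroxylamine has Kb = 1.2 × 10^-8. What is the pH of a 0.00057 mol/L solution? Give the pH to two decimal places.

NH2OH + H2O ⇌ NH3OH+ + OH-
From the ICE table, Kb = x²/(0.00057 − x) = 1.2 × 10^-8.
Assume x ≪ 0.00057: x ≈ √(1.2 × 10^-8 × 0.00057) = 2.62 × 10^-6 M
pOH = 5.58, so pH = 14.00 − pOH = 8.42

pH = 8.42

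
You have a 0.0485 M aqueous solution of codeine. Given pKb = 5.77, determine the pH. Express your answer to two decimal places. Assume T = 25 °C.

pH = 10.46

C18H21NO3 + H2O ⇌ C18H22NO3+ + OH-
Kb = 10^(−5.77) = 1.70 × 10^-6
From the ICE table, Kb = [OH-]²/(0.0485 − [OH-]) = 1.70 × 10^-6.
Neglecting [OH-] in the denominator: [OH-] = √(1.70 × 10^-6 × 0.0485) = 2.87 × 10^-4 M
Check: 0.59% ionized — well under 5%, approximation valid.
pOH = 3.54, so pH = 14.00 − pOH = 10.46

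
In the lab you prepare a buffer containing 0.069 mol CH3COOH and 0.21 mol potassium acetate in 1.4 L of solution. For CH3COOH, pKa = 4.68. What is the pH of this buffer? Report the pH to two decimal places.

pH = 5.16

Using pH = pKa + log([base]/[acid]) with [base]/[acid] = 0.21/0.069:
pH = 4.68 + (+0.483) = 5.16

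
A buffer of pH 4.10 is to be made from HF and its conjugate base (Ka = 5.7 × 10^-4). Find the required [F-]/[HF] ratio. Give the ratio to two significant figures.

pKa = -log(5.7 × 10^-4) = 3.244
pH = pKa + log(r) ⇒ log(r) = 4.10 − 3.244 = +0.856
r = [F-]/[HF] = 10^(+0.856) = 7.18

ratio = 7.2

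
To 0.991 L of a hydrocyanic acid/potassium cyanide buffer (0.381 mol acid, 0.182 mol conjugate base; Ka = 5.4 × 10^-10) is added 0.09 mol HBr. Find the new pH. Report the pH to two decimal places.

Added H+ converts CN- to HCN: HCN → 0.471 mol, CN- → 0.092 mol.
pKa = −log(5.4 × 10^-10) = 9.268
Henderson–Hasselbalch with mole ratio 0.092/0.471: pH = 9.268 + (-0.709)

pH = 8.56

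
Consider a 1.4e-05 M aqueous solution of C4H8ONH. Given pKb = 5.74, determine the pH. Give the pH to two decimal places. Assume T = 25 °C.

C4H8ONH + H2O ⇌ C4H8ONH2+ + OH-
Kb = 10^(−5.74) = 1.82 × 10^-6
Kb = [OH-]²/(1.4e-05 − [OH-]) = 1.82 × 10^-6
The 5% rule fails; solving [OH-]² + Kb·[OH-] − Kb·C₀ = 0 exactly:
[OH-] = [−1.82e-06 + √(1.82e-06² + 1.02e-10)]/2 = 4.22 × 10^-6 M
pOH = 5.37, so pH = 14.00 − pOH = 8.63

pH = 8.63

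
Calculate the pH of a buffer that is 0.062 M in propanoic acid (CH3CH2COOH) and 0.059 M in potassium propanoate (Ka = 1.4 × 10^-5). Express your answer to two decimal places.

pKa = −log(1.4 × 10^-5) = 4.854
pH = pKa + log([A⁻]/[HA]) = 4.854 + log(0.059/0.062)
pH = 4.854 + (-0.022) = 4.83

pH = 4.83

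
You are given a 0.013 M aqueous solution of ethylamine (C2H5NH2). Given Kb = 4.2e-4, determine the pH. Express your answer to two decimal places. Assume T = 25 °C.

pH = 11.33

C2H5NH2 + H2O ⇌ C2H5NH3+ + OH-
Kb = [OH-]²/(0.013 − [OH-]) = 4.2 × 10^-4
Here C₀/Kb ≈ 31, so the small-[OH-] approximation fails. Use the quadratic:
[OH-] = [−0.00042 + √(0.00042² + 2.18e-05)]/2 = 2.14 × 10^-3 M
pOH = −log(2.14 × 10^-3) = 2.67; pH = 14.00 − 2.67 = 11.33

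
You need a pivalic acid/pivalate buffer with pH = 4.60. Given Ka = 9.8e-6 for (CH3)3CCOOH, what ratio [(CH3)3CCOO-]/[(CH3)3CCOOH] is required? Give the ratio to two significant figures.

ratio = 0.39

pKa = -log(9.8 × 10^-6) = 5.009
pH = pKa + log(r) ⇒ log(r) = 4.60 − 5.009 = -0.409
r = [(CH3)3CCOO-]/[(CH3)3CCOOH] = 10^(-0.409) = 0.39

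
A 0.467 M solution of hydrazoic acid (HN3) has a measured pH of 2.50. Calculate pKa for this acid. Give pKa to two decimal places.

pKa = 4.67

[H+] = 10^(-2.50) = 3.16 × 10^-3 M
At equilibrium [HA] = 0.467 − 3.16 × 10^-3 = 4.64 × 10^-1 M
Ka = [H+][A-]/[HA] = (3.16 × 10^-3)² / 4.64 × 10^-1 = 2.15 × 10^-5
pKa = -log(2.15 × 10^-5) = 4.67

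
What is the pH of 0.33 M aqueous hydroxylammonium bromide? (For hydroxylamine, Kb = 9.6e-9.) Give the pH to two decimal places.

pH = 3.23

NH3OH+ is the conjugate acid of the weak base NH2OH.
Ka = Kw/Kb = 1.0×10^-14 / 9.6 × 10^-9 = 1.04 × 10^-6
Ka = [H+]²/(0.33 − [H+]) = 1.04 × 10^-6
Neglecting [H+] in the denominator: [H+] = √(1.04 × 10^-6 × 0.33) = 5.86 × 10^-4 M
pH = −log[H+] = −log(5.86 × 10^-4) = 3.23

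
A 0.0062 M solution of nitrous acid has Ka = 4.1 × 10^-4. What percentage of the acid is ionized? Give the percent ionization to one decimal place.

22.6%

HNO2 ⇌ NO2- + H+; let x = [H+] at equilibrium.
Solve x² + 0.00041x − 2.54e-06 = 0 → x = 1.40 × 10^-3 M
Fraction ionized = 1.40 × 10^-3 / 0.0062 = 0.2258 → 22.6%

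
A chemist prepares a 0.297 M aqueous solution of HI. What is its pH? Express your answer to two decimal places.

pH = 0.53

HI is a strong acid and dissociates completely, so [H+] = 0.297 M.
pH = -log(0.297) = 0.53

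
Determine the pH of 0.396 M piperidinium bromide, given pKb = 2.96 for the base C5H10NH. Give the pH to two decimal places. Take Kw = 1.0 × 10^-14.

C5H10NH2+ is the conjugate acid of the weak base C5H10NH.
Kb = 10^(−2.96) = 1.10 × 10^-3
Ka = Kw/Kb = 1.0×10^-14 / 1.10 × 10^-3 = 9.09 × 10^-12
Let x = [H+] at equilibrium. Ka = x²/(0.396 − x).
Neglecting x in the denominator: x = √(9.09 × 10^-12 × 0.396) = 1.90 × 10^-6 M
Check: 0.00048% ionized — well under 5%, approximation valid.
pH = −log(1.90 × 10^-6) = 5.72

pH = 5.72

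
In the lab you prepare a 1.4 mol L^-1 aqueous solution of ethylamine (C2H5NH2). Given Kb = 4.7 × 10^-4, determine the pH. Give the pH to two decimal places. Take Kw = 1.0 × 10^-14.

C2H5NH2 + H2O ⇌ C2H5NH3+ + OH-
Let x = [OH-] at equilibrium. Kb = x²/(1.4 − x).
Neglecting x in the denominator: x = √(4.7 × 10^-4 × 1.4) = 2.57 × 10^-2 M
(x/C₀ = 1.8% < 5%, so the approximation holds.)
pOH = 1.59, so pH = 14.00 − pOH = 12.41

pH = 12.41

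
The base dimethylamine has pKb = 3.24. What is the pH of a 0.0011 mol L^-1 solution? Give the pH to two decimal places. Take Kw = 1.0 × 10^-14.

pH = 10.75

(CH3)2NH + H2O ⇌ (CH3)2NH2+ + OH-
Kb = 10^(−3.24) = 5.75 × 10^-4
Kb = [OH-]²/(0.0011 − [OH-]) = 5.75 × 10^-4
[OH-] is not negligible relative to C₀; solve [OH-]² + 0.000575·[OH-] − 6.32e-07 = 0.
[OH-] = (−Kb + √(Kb² + 4·Kb·C₀))/2 = 5.58 × 10^-4 M
pOH = −log(5.58 × 10^-4) = 3.25; pH = 14.00 − 3.25 = 10.75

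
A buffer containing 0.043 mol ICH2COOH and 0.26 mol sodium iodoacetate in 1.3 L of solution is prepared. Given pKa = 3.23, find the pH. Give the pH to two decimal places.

pH = 4.01

Henderson–Hasselbalch: pH = pKa + log([ICH2COO-]/[ICH2COOH]) = 3.23 + log(0.26/0.043)
pH = 3.23 + (+0.782) = 4.01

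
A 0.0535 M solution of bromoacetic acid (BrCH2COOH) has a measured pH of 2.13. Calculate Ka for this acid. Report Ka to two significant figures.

[H+] = 10^(-2.13) = 7.41 × 10^-3 M
At equilibrium [HA] = 0.0535 − 7.41 × 10^-3 = 4.61 × 10^-2 M
Ka = [H+][A-]/[HA] = (7.41 × 10^-3)² / 4.61 × 10^-2 = 1.2 × 10^-3

Ka = 1.2 × 10^-3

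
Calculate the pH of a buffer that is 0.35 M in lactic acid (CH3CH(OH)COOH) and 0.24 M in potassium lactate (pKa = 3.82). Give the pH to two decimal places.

pH = 3.66

pH = pKa + log([A⁻]/[HA]) = 3.82 + log(0.24/0.35)
pH = 3.82 + (-0.164) = 3.66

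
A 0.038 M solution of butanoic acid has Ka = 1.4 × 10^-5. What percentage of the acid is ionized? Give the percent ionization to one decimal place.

1.9%

CH3(CH2)2COOH ⇌ CH3(CH2)2COO- + H+; let x = [H+] at equilibrium.
x ≈ √(Ka·C₀) = √(1.4 × 10^-5 × 0.038) = 7.29 × 10^-4 M
Fraction ionized = 7.29 × 10^-4 / 0.038 = 0.0192 → 1.9%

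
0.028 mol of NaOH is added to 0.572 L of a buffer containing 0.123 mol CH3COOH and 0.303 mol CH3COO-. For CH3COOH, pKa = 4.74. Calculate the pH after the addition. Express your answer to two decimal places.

pH = 5.28

After neutralization: n(CH3COOH) = 0.095 mol, n(CH3COO-) = 0.331 mol.
Henderson–Hasselbalch with mole ratio 0.331/0.095: pH = 4.74 + (+0.542)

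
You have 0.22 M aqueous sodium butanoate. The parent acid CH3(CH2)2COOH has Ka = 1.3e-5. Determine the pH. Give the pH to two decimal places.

pH = 9.11

CH3(CH2)2COO- is the conjugate base of the weak acid CH3(CH2)2COOH.
Kb = Kw/Ka = 1.0×10^-14 / 1.3 × 10^-5 = 7.69 × 10^-10
Kb = x²/(0.22 − x) = 7.69 × 10^-10
Neglecting x in the denominator: x = √(7.69 × 10^-10 × 0.22) = 1.30 × 10^-5 M
pOH = −log(1.30 × 10^-5) = 4.89; pH = 14.00 − 4.89 = 9.11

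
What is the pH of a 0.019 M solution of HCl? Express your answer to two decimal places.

pH = 1.72

HCl is a strong acid and dissociates completely, so [H+] = 0.019 M.
pH = -log(0.019) = 1.72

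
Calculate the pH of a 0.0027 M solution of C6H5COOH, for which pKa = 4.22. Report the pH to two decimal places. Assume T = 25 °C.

C6H5COOH ⇌ C6H5COO- + H+
Ka = 10^(−4.22) = 6.03 × 10^-5
Ka = x²/(0.0027 − x) = 6.03 × 10^-5
The 5% rule fails; solving x² + Ka·x − Ka·C₀ = 0 exactly:
x = [−6.03e-05 + √(6.03e-05² + 6.51e-07)]/2 = 3.74 × 10^-4 M
pH = −log(3.74 × 10^-4) = 3.43

pH = 3.43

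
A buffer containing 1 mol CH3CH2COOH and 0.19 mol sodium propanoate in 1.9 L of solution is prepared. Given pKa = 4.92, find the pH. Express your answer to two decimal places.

pH = 4.20

Henderson–Hasselbalch: pH = pKa + log([CH3CH2COO-]/[CH3CH2COOH]) = 4.92 + log(0.19/1)
pH = 4.92 + (-0.721) = 4.20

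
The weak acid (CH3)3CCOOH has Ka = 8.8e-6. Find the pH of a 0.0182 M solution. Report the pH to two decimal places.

(CH3)3CCOOH ⇌ (CH3)3CCOO- + H+
From the ICE table, Ka = [H+]²/(0.0182 − [H+]) = 8.8 × 10^-6.
Neglecting [H+] in the denominator: [H+] = √(8.8 × 10^-6 × 0.0182) = 4.00 × 10^-4 M
([H+]/C₀ = 2.2% < 5%, so the approximation holds.)
pH = −log(4.00 × 10^-4) = 3.40

pH = 3.40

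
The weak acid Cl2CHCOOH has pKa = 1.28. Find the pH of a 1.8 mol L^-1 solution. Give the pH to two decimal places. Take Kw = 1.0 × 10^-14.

pH = 0.55

Cl2CHCOOH ⇌ Cl2CHCOO- + H+
Ka = 10^(−1.28) = 5.25 × 10^-2
Ka = x²/(1.8 − x) = 5.25 × 10^-2
The 5% rule fails; solving x² + Ka·x − Ka·C₀ = 0 exactly:
x = [−0.0525 + √(0.0525² + 0.378)]/2 = 2.82 × 10^-1 M
pH = −log(2.82 × 10^-1) = 0.55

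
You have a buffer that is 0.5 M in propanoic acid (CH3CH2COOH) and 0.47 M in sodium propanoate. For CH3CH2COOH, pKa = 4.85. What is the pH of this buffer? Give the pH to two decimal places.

Using pH = pKa + log([base]/[acid]) with [base]/[acid] = 0.47/0.5:
pH = 4.85 + (-0.027) = 4.82

pH = 4.82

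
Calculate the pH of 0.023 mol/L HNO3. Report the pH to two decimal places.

pH = 1.64

HNO3 is a strong acid and dissociates completely, so [H+] = 0.023 M.
pH = -log(0.023) = 1.64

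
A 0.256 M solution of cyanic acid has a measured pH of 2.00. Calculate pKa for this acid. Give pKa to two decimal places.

[H+] = 10^(-2.00) = 1.00 × 10^-2 M
At equilibrium [HA] = 0.256 − 1.00 × 10^-2 = 2.46 × 10^-1 M
Ka = [H+][A-]/[HA] = (1.00 × 10^-2)² / 2.46 × 10^-1 = 4.07 × 10^-4
pKa = -log(4.07 × 10^-4) = 3.39

pKa = 3.39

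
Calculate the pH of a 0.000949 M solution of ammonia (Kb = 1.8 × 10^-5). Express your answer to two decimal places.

pH = 10.09

NH3 + H2O ⇌ NH4+ + OH-
Kb = x²/(0.000949 − x) = 1.8 × 10^-5
The 5% rule fails; solving x² + Kb·x − Kb·C₀ = 0 exactly:
x = [−1.8e-05 + √(1.8e-05² + 6.83e-08)]/2 = 1.22 × 10^-4 M
pOH = −log(1.22 × 10^-4) = 3.91; pH = 14.00 − 3.91 = 10.09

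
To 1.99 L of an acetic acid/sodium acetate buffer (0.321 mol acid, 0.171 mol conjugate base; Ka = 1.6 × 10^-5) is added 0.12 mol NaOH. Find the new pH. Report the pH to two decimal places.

OH- converts CH3COOH to CH3COO-: CH3COOH → 0.201 mol, CH3COO- → 0.291 mol.
pKa = −log(1.6 × 10^-5) = 4.796
pH = pKa + log([A⁻]/[HA]) = 4.796 + log(0.291/0.201) = 4.796 +0.161

pH = 4.96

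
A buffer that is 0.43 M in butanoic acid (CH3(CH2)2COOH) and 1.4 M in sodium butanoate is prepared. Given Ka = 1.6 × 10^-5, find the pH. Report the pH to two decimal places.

pH = 5.31

pKa = −log(1.6 × 10^-5) = 4.796
Henderson–Hasselbalch: pH = pKa + log([CH3(CH2)2COO-]/[CH3(CH2)2COOH]) = 4.796 + log(1.4/0.43)
pH = 4.796 + (+0.513) = 5.31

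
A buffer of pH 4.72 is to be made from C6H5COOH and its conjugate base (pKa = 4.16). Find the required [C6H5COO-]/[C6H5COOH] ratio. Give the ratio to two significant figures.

ratio = 3.6

pH = pKa + log(r) ⇒ log(r) = 4.72 − 4.16 = +0.56
r = [C6H5COO-]/[C6H5COOH] = 10^(+0.56) = 3.63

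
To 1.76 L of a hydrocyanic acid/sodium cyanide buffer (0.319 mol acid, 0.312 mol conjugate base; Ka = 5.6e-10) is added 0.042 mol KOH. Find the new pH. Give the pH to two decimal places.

OH- converts HCN to CN-: HCN → 0.277 mol, CN- → 0.354 mol.
pKa = −log(5.6 × 10^-10) = 9.252
Henderson–Hasselbalch with mole ratio 0.354/0.277: pH = 9.252 + (+0.107)

pH = 9.36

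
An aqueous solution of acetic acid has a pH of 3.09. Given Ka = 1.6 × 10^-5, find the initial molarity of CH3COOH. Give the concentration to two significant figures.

[H+] = 10^(-3.09) = 8.13 × 10^-4 M = x
Ka = x²/(C₀ − x) ⇒ C₀ = x + x²/Ka
C₀ = 8.13 × 10^-4 + (8.13 × 10^-4)²/(1.6 × 10^-5) = 4.21 × 10^-2 M

C₀ = 4.2 × 10^-2 M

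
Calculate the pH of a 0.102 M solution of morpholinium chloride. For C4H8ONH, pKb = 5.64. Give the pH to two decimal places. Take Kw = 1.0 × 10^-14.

pH = 4.68

C4H8ONH2+ is the conjugate acid of the weak base C4H8ONH.
Kb = 10^(−5.64) = 2.29 × 10^-6
Ka = Kw/Kb = 1.0×10^-14 / 2.29 × 10^-6 = 4.37 × 10^-9
Ka = x²/(0.102 − x) = 4.37 × 10^-9
Assume x ≪ 0.102: x ≈ √(4.37 × 10^-9 × 0.102) = 2.11 × 10^-5 M
Check: 0.021% ionized — well under 5%, approximation valid.
pH = −log(2.11 × 10^-5) = 4.68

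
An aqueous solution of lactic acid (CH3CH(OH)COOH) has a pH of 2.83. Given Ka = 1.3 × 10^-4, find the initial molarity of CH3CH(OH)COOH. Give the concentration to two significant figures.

C₀ = 1.8 × 10^-2 M

[H+] = 10^(-2.83) = 1.48 × 10^-3 M = x
Ka = x²/(C₀ − x) ⇒ C₀ = x + x²/Ka
C₀ = 1.48 × 10^-3 + (1.48 × 10^-3)²/(1.3 × 10^-4) = 1.83 × 10^-2 M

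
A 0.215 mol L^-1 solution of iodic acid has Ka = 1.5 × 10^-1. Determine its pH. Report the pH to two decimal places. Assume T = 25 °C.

HIO3 ⇌ IO3- + H+
Ka = [H+]²/(0.215 − [H+]) = 1.5 × 10^-1
The 5% rule fails; solving [H+]² + Ka·[H+] − Ka·C₀ = 0 exactly:
[H+] = (−Ka + √(Ka² + 4·Ka·C₀))/2 = 1.20 × 10^-1 M
pH = −log(1.20 × 10^-1) = 0.92

pH = 0.92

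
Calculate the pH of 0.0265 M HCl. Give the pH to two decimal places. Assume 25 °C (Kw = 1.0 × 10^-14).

pH = 1.58

HCl is a strong acid and dissociates completely, so [H+] = 0.0265 M.
pH = -log(0.0265) = 1.58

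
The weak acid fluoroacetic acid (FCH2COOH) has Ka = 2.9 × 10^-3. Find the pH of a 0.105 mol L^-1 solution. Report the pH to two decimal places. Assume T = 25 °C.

FCH2COOH ⇌ FCH2COO- + H+
Let x = [H+] at equilibrium. Ka = x²/(0.105 − x).
x is not negligible relative to C₀; solve x² + 0.0029·x − 0.000304 = 0.
x = (−Ka + √(Ka² + 4·Ka·C₀))/2 = 1.61 × 10^-2 M
pH = −log[H+] = −log(1.61 × 10^-2) = 1.79

pH = 1.79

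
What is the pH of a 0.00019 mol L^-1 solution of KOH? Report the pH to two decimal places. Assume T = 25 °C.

pH = 10.28

KOH is a strong base; [OH-] = 0.00019 M.
pOH = -log(0.00019) = 3.72
pH = 14.00 - 3.72 = 10.28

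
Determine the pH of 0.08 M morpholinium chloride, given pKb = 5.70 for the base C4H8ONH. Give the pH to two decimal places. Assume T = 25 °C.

pH = 4.70

C4H8ONH2+ is the conjugate acid of the weak base C4H8ONH.
Kb = 10^(−5.70) = 2.00 × 10^-6
Ka = Kw/Kb = 1.0×10^-14 / 2.00 × 10^-6 = 5.00 × 10^-9
Ka = [H+]²/(0.08 − [H+]) = 5.00 × 10^-9
Assume [H+] ≪ 0.08: [H+] ≈ √(5.00 × 10^-9 × 0.08) = 2.00 × 10^-5 M
([H+]/C₀ = 0.025% < 5%, so the approximation holds.)
pH = −log[H+] = −log(2.00 × 10^-5) = 4.70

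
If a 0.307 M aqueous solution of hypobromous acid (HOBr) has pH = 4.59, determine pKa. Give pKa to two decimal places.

pKa = 8.67

[H+] = 10^(-4.59) = 2.57 × 10^-5 M
At equilibrium [HA] = 0.307 − 2.57 × 10^-5 = 3.07 × 10^-1 M
Ka = [H+][A-]/[HA] = (2.57 × 10^-5)² / 3.07 × 10^-1 = 2.15 × 10^-9
pKa = -log(2.15 × 10^-9) = 8.67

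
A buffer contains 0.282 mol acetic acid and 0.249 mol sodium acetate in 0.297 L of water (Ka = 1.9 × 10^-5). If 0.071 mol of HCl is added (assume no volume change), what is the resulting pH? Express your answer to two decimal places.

pH = 4.42

Added H+ converts CH3COO- to CH3COOH: CH3COOH → 0.353 mol, CH3COO- → 0.178 mol.
pKa = −log(1.9 × 10^-5) = 4.721
Henderson–Hasselbalch with mole ratio 0.178/0.353: pH = 4.721 + (-0.297)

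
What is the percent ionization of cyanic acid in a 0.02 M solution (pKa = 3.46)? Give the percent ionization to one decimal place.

HOCN ⇌ OCN- + H+; let x = [H+] at equilibrium.
Ka = 10^(−3.46) = 3.47 × 10^-4
Solve x² + 0.000347x − 6.94e-06 = 0 → x = 2.47 × 10^-3 M
Fraction ionized = 2.47 × 10^-3 / 0.02 = 0.1235 → 12.3%

12.3%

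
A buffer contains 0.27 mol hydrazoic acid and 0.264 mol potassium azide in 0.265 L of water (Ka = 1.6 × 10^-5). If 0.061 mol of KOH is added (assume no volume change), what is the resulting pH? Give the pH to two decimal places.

OH- converts HN3 to N3-: HN3 → 0.209 mol, N3- → 0.325 mol.
pKa = −log(1.6 × 10^-5) = 4.796
pH = pKa + log(n_N3-/n_HN3) = 4.796 + log(0.325/0.209) = 4.796 + (+0.192)

pH = 4.99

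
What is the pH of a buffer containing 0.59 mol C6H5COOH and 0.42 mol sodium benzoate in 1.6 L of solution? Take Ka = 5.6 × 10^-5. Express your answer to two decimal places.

pKa = −log(5.6 × 10^-5) = 4.252
pH = pKa + log([A⁻]/[HA]) = 4.252 + log(0.42/0.59)
pH = 4.252 + (-0.148) = 4.10

pH = 4.10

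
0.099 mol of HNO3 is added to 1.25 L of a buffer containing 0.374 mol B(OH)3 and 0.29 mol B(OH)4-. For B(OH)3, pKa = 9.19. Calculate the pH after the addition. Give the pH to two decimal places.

pH = 8.80

After neutralization: n(B(OH)3) = 0.473 mol, n(B(OH)4-) = 0.191 mol.
pH = pKa + log(n_B(OH)4-/n_B(OH)3) = 9.19 + log(0.191/0.473) = 9.19 + (-0.394)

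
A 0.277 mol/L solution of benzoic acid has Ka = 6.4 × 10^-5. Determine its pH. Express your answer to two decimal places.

C6H5COOH ⇌ C6H5COO- + H+
Ka = [H+]²/(0.277 − [H+]) = 6.4 × 10^-5
Neglecting [H+] in the denominator: [H+] = √(6.4 × 10^-5 × 0.277) = 4.21 × 10^-3 M
([H+]/C₀ = 1.5% < 5%, so the approximation holds.)
pH = −log[H+] = −log(4.21 × 10^-3) = 2.38

pH = 2.38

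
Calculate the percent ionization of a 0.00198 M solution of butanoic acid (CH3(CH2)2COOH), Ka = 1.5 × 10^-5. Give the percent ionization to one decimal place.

8.3%

CH3(CH2)2COOH ⇌ CH3(CH2)2COO- + H+; let x = [H+] at equilibrium.
Ka = x²/(C₀ − x); solving the quadratic gives x = 1.65 × 10^-4 M.
% ionization = x/C₀ × 100% = 1.65 × 10^-4/0.00198 × 100% = 8.3%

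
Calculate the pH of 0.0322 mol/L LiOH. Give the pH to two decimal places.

pH = 12.51

LiOH is a strong base; [OH-] = 0.0322 M.
pOH = -log(0.0322) = 1.49
pH = 14.00 - 1.49 = 12.51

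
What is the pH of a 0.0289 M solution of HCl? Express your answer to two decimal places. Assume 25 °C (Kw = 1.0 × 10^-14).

pH = 1.54

HCl is a strong acid and dissociates completely, so [H+] = 0.0289 M.
pH = -log(0.0289) = 1.54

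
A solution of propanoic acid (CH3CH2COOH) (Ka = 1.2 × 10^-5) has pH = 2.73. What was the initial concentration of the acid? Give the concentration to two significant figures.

[H+] = 10^(-2.73) = 1.86 × 10^-3 M = x
Ka = x²/(C₀ − x) ⇒ C₀ = x + x²/Ka
C₀ = 1.86 × 10^-3 + (1.86 × 10^-3)²/(1.2 × 10^-5) = 2.90 × 10^-1 M

C₀ = 2.9 × 10^-1 M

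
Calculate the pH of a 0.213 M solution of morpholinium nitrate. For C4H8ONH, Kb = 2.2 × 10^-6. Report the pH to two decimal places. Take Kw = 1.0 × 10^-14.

pH = 4.51

C4H8ONH2+ is the conjugate acid of the weak base C4H8ONH.
Ka = Kw/Kb = 1.0×10^-14 / 2.2 × 10^-6 = 4.55 × 10^-9
From the ICE table, Ka = [H+]²/(0.213 − [H+]) = 4.55 × 10^-9.
Neglecting [H+] in the denominator: [H+] = √(4.55 × 10^-9 × 0.213) = 3.11 × 10^-5 M
pH = −log(3.11 × 10^-5) = 4.51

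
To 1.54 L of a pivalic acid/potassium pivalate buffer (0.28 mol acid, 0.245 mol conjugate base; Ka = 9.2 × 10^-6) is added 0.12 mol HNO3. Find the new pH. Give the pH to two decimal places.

pH = 4.53

After neutralization: n((CH3)3CCOOH) = 0.4 mol, n((CH3)3CCOO-) = 0.125 mol.
pKa = −log(9.2 × 10^-6) = 5.036
pH = pKa + log(n_(CH3)3CCOO-/n_(CH3)3CCOOH) = 5.036 + log(0.125/0.4) = 5.036 + (-0.505)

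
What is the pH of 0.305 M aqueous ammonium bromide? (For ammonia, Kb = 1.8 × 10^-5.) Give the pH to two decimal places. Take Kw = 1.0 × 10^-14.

pH = 4.89

NH4+ is the conjugate acid of the weak base NH3.
Ka = Kw/Kb = 1.0×10^-14 / 1.8 × 10^-5 = 5.56 × 10^-10
Ka = [H+]²/(0.305 − [H+]) = 5.56 × 10^-10
Neglecting [H+] in the denominator: [H+] = √(5.56 × 10^-10 × 0.305) = 1.30 × 10^-5 M
([H+]/C₀ = 0.0043% < 5%, so the approximation holds.)
pH = −log[H+] = −log(1.30 × 10^-5) = 4.89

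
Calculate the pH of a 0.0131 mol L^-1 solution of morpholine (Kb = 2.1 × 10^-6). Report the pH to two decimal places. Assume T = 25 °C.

pH = 10.22

C4H8ONH + H2O ⇌ C4H8ONH2+ + OH-
Let x = [OH-] at equilibrium. Kb = x²/(0.0131 − x).
Assume x ≪ 0.0131: x ≈ √(2.1 × 10^-6 × 0.0131) = 1.66 × 10^-4 M
pOH = 3.78, so pH = 14.00 − pOH = 10.22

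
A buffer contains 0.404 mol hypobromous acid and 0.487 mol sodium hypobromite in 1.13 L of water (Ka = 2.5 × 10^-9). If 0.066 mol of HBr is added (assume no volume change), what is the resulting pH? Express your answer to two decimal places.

After neutralization: n(HOBr) = 0.47 mol, n(OBr-) = 0.421 mol.
pKa = −log(2.5 × 10^-9) = 8.602
pH = pKa + log([A⁻]/[HA]) = 8.602 + log(0.421/0.47) = 8.602 -0.048

pH = 8.55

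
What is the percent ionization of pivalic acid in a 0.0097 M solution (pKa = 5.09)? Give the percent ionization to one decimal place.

2.9%

(CH3)3CCOOH ⇌ (CH3)3CCOO- + H+; let x = [H+] at equilibrium.
Ka = 10^(−5.09) = 8.13 × 10^-6
x ≈ √(Ka·C₀) = √(8.13 × 10^-6 × 0.0097) = 2.81 × 10^-4 M
Fraction ionized = 2.81 × 10^-4 / 0.0097 = 0.0290 → 2.9%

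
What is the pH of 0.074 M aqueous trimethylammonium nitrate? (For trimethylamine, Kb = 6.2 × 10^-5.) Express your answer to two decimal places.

pH = 5.46

(CH3)3NH+ is the conjugate acid of the weak base (CH3)3N.
Ka = Kw/Kb = 1.0×10^-14 / 6.2 × 10^-5 = 1.61 × 10^-10
From the ICE table, Ka = [H+]²/(0.074 − [H+]) = 1.61 × 10^-10.
Assume [H+] ≪ 0.074: [H+] ≈ √(1.61 × 10^-10 × 0.074) = 3.45 × 10^-6 M
Check: 0.0047% ionized — well under 5%, approximation valid.
pH = −log(3.45 × 10^-6) = 5.46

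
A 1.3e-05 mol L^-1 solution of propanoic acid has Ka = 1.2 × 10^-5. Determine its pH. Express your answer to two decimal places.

pH = 5.10

CH3CH2COOH ⇌ CH3CH2COO- + H+
Ka = x²/(1.3e-05 − x) = 1.2 × 10^-5
The 5% rule fails; solving x² + Ka·x − Ka·C₀ = 0 exactly:
x = [−1.2e-05 + √(1.2e-05² + 6.24e-10)]/2 = 7.86 × 10^-6 M
pH = −log[H+] = −log(7.86 × 10^-6) = 5.10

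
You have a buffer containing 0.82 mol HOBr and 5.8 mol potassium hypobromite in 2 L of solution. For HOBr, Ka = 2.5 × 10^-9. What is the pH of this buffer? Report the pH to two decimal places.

pH = 9.45

pKa = −log(2.5 × 10^-9) = 8.602
Henderson–Hasselbalch: pH = pKa + log([OBr-]/[HOBr]) = 8.602 + log(5.8/0.82)
pH = 8.602 + (+0.850) = 9.45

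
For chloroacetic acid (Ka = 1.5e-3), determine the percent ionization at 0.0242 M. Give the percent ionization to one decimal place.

ClCH2COOH ⇌ ClCH2COO- + H+; let x = [H+] at equilibrium.
Ka = x²/(C₀ − x); solving the quadratic gives x = 5.32 × 10^-3 M.
Fraction ionized = 5.32 × 10^-3 / 0.0242 = 0.2198 → 22.0%

22.0%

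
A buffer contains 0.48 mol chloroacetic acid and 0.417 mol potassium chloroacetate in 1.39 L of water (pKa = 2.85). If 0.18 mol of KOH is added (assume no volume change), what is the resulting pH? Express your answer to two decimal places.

After neutralization: n(ClCH2COOH) = 0.3 mol, n(ClCH2COO-) = 0.597 mol.
Henderson–Hasselbalch with mole ratio 0.597/0.3: pH = 2.85 + (+0.299)

pH = 3.15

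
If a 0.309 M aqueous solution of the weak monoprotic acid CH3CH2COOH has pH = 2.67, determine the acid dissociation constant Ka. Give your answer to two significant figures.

[H+] = 10^(-2.67) = 2.14 × 10^-3 M
At equilibrium [HA] = 0.309 − 2.14 × 10^-3 = 3.07 × 10^-1 M
Ka = [H+][A-]/[HA] = (2.14 × 10^-3)² / 3.07 × 10^-1 = 1.5 × 10^-5

Ka = 1.5 × 10^-5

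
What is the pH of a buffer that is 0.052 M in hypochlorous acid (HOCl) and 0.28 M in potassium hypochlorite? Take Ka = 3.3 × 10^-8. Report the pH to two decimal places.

pKa = −log(3.3 × 10^-8) = 7.481
Using pH = pKa + log([base]/[acid]) with [base]/[acid] = 0.28/0.052:
pH = 7.481 + (+0.731) = 8.21

pH = 8.21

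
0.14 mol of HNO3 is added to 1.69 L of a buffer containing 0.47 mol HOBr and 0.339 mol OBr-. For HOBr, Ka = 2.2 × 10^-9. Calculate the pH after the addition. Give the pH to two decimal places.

pH = 8.17

Added H+ converts OBr- to HOBr: HOBr → 0.61 mol, OBr- → 0.199 mol.
pKa = −log(2.2 × 10^-9) = 8.658
pH = pKa + log(n_OBr-/n_HOBr) = 8.658 + log(0.199/0.61) = 8.658 + (-0.486)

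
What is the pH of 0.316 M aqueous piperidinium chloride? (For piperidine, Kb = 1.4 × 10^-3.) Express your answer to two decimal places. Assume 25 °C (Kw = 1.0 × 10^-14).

pH = 5.82

C5H10NH2+ is the conjugate acid of the weak base C5H10NH.
Ka = Kw/Kb = 1.0×10^-14 / 1.4 × 10^-3 = 7.14 × 10^-12
From the ICE table, Ka = x²/(0.316 − x) = 7.14 × 10^-12.
Assume x ≪ 0.316: x ≈ √(7.14 × 10^-12 × 0.316) = 1.50 × 10^-6 M
pH = −log(1.50 × 10^-6) = 5.82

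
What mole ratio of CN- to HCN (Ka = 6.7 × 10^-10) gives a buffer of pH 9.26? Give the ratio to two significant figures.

ratio = 1.2

pKa = -log(6.7 × 10^-10) = 9.174
pH = pKa + log(r) ⇒ log(r) = 9.26 − 9.174 = +0.086
r = [CN-]/[HCN] = 10^(+0.086) = 1.22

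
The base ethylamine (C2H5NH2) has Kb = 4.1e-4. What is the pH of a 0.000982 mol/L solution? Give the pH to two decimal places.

pH = 10.66

C2H5NH2 + H2O ⇌ C2H5NH3+ + OH-
Kb = [OH-]²/(0.000982 − [OH-]) = 4.1 × 10^-4
Here C₀/Kb ≈ 2.4, so the small-[OH-] approximation fails. Use the quadratic:
[OH-] = (−Kb + √(Kb² + 4·Kb·C₀))/2 = 4.62 × 10^-4 M
pOH = −log(4.62 × 10^-4) = 3.34; pH = 14.00 − 3.34 = 10.66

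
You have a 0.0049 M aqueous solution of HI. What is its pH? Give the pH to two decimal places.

pH = 2.31

HI is a strong acid and dissociates completely, so [H+] = 0.0049 M.
pH = -log(0.0049) = 2.31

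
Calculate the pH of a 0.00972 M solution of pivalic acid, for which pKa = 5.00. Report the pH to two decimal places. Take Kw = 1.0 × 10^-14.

pH = 3.51

(CH3)3CCOOH ⇌ (CH3)3CCOO- + H+
Ka = 10^(−5.00) = 1.00 × 10^-5
From the ICE table, Ka = [H+]²/(0.00972 − [H+]) = 1.00 × 10^-5.
Since Ka ≪ C₀, [H+] ≈ √(Ka·C₀) = 3.12 × 10^-4 M.
([H+]/C₀ = 3.2% < 5%, so the approximation holds.)
pH = −log(3.12 × 10^-4) = 3.51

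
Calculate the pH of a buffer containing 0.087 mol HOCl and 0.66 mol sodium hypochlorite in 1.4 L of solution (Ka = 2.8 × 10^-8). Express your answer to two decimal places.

pH = 8.43

pKa = −log(2.8 × 10^-8) = 7.553
pH = pKa + log([A⁻]/[HA]) = 7.553 + log(0.66/0.087)
pH = 7.553 + (+0.880) = 8.43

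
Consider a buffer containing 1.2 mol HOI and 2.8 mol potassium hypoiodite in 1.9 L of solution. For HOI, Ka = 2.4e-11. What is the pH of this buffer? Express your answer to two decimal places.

pKa = −log(2.4 × 10^-11) = 10.620
Using pH = pKa + log([base]/[acid]) with [base]/[acid] = 2.8/1.2:
pH = 10.620 + (+0.368) = 10.99

pH = 10.99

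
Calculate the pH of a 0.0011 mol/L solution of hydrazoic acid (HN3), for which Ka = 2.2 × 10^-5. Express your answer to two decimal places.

HN3 ⇌ N3- + H+
Ka = [H+]²/(0.0011 − [H+]) = 2.2 × 10^-5
[H+] is not negligible relative to C₀; solve [H+]² + 2.2e-05·[H+] − 2.42e-08 = 0.
[H+] = (−Ka + √(Ka² + 4·Ka·C₀))/2 = 1.45 × 10^-4 M
pH = −log(1.45 × 10^-4) = 3.84

pH = 3.84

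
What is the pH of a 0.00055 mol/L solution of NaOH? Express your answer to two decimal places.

pH = 10.74

NaOH is a strong base; [OH-] = 0.00055 M.
pOH = -log(0.00055) = 3.26
pH = 14.00 - 3.26 = 10.74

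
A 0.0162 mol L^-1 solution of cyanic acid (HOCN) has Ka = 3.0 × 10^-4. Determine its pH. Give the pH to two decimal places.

pH = 2.69

HOCN ⇌ OCN- + H+
Let x = [H+] at equilibrium. Ka = x²/(0.0162 − x).
Here C₀/Ka ≈ 54, so the small-x approximation fails. Use the quadratic:
x = (−Ka + √(Ka² + 4·Ka·C₀))/2 = 2.06 × 10^-3 M
pH = −log(2.06 × 10^-3) = 2.69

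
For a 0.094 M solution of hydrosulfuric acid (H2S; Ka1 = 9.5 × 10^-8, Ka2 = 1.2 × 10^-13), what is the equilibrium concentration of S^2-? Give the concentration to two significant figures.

1.2 × 10^-13 M

First ionization gives [H+] ≈ [HS-] = 9.45 × 10^-5 M.
Second step: Ka2 = [H+][S^2-]/[HS-] ≈ [S^2-] (since [H+] ≈ [HS-]).
So [S^2-] ≈ Ka2.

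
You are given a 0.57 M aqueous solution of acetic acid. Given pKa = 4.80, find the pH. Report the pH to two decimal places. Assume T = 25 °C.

pH = 2.52

CH3COOH ⇌ CH3COO- + H+
Ka = 10^(−4.80) = 1.58 × 10^-5
Ka = [H+]²/(0.57 − [H+]) = 1.58 × 10^-5
Since Ka ≪ C₀, [H+] ≈ √(Ka·C₀) = 3.00 × 10^-3 M.
pH = −log(3.00 × 10^-3) = 2.52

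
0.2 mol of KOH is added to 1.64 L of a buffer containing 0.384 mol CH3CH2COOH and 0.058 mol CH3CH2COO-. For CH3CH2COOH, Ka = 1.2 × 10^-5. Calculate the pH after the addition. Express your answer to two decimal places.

pH = 5.07

OH- converts CH3CH2COOH to CH3CH2COO-: CH3CH2COOH → 0.184 mol, CH3CH2COO- → 0.258 mol.
pKa = −log(1.2 × 10^-5) = 4.921
pH = pKa + log([A⁻]/[HA]) = 4.921 + log(0.258/0.184) = 4.921 +0.147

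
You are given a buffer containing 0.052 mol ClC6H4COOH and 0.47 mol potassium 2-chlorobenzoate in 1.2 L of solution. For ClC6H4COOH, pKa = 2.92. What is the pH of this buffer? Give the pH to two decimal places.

pH = pKa + log([A⁻]/[HA]) = 2.92 + log(0.47/0.052)
pH = 2.92 + (+0.956) = 3.88

pH = 3.88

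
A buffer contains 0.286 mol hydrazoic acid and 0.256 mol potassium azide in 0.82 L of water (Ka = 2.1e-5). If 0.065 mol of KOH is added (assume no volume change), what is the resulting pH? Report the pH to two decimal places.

After neutralization: n(HN3) = 0.221 mol, n(N3-) = 0.321 mol.
pKa = −log(2.1 × 10^-5) = 4.678
Henderson–Hasselbalch with mole ratio 0.321/0.221: pH = 4.678 + (+0.162)

pH = 4.84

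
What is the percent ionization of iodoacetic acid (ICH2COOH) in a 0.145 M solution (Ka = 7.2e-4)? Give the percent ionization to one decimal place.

6.8%

ICH2COOH ⇌ ICH2COO- + H+; let x = [H+] at equilibrium.
Ka = x²/(C₀ − x); solving the quadratic gives x = 9.86 × 10^-3 M.
Fraction ionized = 9.86 × 10^-3 / 0.145 = 0.0680 → 6.8%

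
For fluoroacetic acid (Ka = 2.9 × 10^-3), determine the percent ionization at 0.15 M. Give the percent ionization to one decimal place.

FCH2COOH ⇌ FCH2COO- + H+; let x = [H+] at equilibrium.
Ka = x²/(C₀ − x); solving the quadratic gives x = 1.95 × 10^-2 M.
% ionization = x/C₀ × 100% = 1.95 × 10^-2/0.15 × 100% = 13.0%

13.0%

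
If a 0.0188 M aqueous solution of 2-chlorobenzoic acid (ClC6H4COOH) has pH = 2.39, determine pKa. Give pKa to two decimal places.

pKa = 2.95

[H+] = 10^(-2.39) = 4.07 × 10^-3 M
At equilibrium [HA] = 0.0188 − 4.07 × 10^-3 = 1.47 × 10^-2 M
Ka = [H+][A-]/[HA] = (4.07 × 10^-3)² / 1.47 × 10^-2 = 1.13 × 10^-3
pKa = -log(1.13 × 10^-3) = 2.95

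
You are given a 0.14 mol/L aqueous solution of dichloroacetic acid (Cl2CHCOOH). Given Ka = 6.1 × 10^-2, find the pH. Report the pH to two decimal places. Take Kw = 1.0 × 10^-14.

pH = 1.18

Cl2CHCOOH ⇌ Cl2CHCOO- + H+
From the ICE table, Ka = x²/(0.14 − x) = 6.1 × 10^-2.
The 5% rule fails; solving x² + Ka·x − Ka·C₀ = 0 exactly:
x = (−Ka + √(Ka² + 4·Ka·C₀))/2 = 6.68 × 10^-2 M
pH = −log[H+] = −log(6.68 × 10^-2) = 1.18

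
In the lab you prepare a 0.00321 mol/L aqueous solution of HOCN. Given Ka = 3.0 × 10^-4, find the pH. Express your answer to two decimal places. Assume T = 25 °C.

HOCN ⇌ OCN- + H+
Ka = x²/(0.00321 − x) = 3.0 × 10^-4
x is not negligible relative to C₀; solve x² + 0.0003·x − 9.63e-07 = 0.
x = [−0.0003 + √(0.0003² + 3.85e-06)]/2 = 8.43 × 10^-4 M
pH = −log(8.43 × 10^-4) = 3.07

pH = 3.07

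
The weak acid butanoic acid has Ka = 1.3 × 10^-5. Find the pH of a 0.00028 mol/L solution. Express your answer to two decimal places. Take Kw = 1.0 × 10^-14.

pH = 4.27

CH3(CH2)2COOH ⇌ CH3(CH2)2COO- + H+
From the ICE table, Ka = x²/(0.00028 − x) = 1.3 × 10^-5.
Here C₀/Ka ≈ 21.5, so the small-x approximation fails. Use the quadratic:
x = (−Ka + √(Ka² + 4·Ka·C₀))/2 = 5.42 × 10^-5 M
pH = −log[H+] = −log(5.42 × 10^-5) = 4.27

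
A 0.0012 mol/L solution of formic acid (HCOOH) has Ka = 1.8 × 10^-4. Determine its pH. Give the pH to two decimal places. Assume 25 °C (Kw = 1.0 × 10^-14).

pH = 3.42

HCOOH ⇌ HCOO- + H+
Ka = [H+]²/(0.0012 − [H+]) = 1.8 × 10^-4
The 5% rule fails; solving [H+]² + Ka·[H+] − Ka·C₀ = 0 exactly:
[H+] = (−Ka + √(Ka² + 4·Ka·C₀))/2 = 3.83 × 10^-4 M
pH = −log[H+] = −log(3.83 × 10^-4) = 3.42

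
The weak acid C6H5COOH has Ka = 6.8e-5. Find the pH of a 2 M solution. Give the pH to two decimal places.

C6H5COOH ⇌ C6H5COO- + H+
From the ICE table, Ka = [H+]²/(2 − [H+]) = 6.8 × 10^-5.
Since Ka ≪ C₀, [H+] ≈ √(Ka·C₀) = 1.17 × 10^-2 M.
pH = −log(1.17 × 10^-2) = 1.93

pH = 1.93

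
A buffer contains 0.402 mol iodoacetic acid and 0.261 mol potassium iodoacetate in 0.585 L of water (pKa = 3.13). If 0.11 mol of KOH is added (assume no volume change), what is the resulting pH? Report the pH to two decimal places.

OH- converts ICH2COOH to ICH2COO-: ICH2COOH → 0.292 mol, ICH2COO- → 0.371 mol.
pH = pKa + log([A⁻]/[HA]) = 3.13 + log(0.371/0.292) = 3.13 +0.104

pH = 3.23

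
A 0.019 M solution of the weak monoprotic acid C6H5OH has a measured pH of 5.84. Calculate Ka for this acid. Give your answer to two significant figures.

Ka = 1.1 × 10^-10

[H+] = 10^(-5.84) = 1.45 × 10^-6 M
At equilibrium [HA] = 0.019 − 1.45 × 10^-6 = 1.90 × 10^-2 M
Ka = [H+][A-]/[HA] = (1.45 × 10^-6)² / 1.90 × 10^-2 = 1.1 × 10^-10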